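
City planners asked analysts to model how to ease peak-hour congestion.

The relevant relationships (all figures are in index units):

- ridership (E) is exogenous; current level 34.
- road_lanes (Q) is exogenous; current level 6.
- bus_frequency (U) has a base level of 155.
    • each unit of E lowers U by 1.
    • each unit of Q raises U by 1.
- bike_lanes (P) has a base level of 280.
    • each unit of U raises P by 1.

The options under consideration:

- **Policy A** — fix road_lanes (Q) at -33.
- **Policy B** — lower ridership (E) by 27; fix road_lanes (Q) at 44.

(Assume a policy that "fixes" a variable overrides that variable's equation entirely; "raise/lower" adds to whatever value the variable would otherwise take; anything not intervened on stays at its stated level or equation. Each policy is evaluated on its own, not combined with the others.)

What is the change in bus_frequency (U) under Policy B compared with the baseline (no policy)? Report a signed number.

65

Baseline:
  E = 34
  Q = 6
  U = 155 − 34 + 6 = 127
Policy B (E − 27, Q := 44):
  E = 34 − 27 = 7
  Q = 44
  U = 155 − 7 + 44 = 192
Change in U: 192 − 127 = 65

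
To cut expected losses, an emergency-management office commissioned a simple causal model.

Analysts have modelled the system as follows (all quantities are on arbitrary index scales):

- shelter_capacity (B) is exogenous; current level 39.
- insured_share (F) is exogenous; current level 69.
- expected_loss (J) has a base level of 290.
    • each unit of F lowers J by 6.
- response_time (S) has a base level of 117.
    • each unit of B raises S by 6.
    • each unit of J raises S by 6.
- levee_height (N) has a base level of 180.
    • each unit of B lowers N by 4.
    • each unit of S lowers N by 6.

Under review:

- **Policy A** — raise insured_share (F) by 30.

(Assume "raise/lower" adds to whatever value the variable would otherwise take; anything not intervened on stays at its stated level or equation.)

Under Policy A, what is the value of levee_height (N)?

Policy A (F + 30):
  B = 39
  F = 69 + 30 = 99
  J = 290 − 6·99 = -304
  S = 117 + 6·39 + 6·(-304) = -1473
  N = 180 − 4·39 − 6·(-1473) = 8862

8862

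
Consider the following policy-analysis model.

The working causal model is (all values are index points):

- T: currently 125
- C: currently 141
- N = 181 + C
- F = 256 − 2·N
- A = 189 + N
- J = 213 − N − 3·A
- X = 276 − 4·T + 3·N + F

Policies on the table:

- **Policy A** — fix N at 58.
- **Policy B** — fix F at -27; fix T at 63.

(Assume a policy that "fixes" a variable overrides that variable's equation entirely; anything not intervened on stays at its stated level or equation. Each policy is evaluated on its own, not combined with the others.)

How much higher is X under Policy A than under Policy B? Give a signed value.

-873

Policy A (N := 58):
  T = 125
  C = 141
  N = 58
  F = 256 − 2·58 = 140
  X = 276 − 4·125 + 3·58 + 140 = 90
Policy B (F := -27, T := 63):
  T = 63
  C = 141
  N = 181 + 141 = 322
  F = -27
  X = 276 − 4·63 + 3·322 + (-27) = 963
X: 90 − 963 = -873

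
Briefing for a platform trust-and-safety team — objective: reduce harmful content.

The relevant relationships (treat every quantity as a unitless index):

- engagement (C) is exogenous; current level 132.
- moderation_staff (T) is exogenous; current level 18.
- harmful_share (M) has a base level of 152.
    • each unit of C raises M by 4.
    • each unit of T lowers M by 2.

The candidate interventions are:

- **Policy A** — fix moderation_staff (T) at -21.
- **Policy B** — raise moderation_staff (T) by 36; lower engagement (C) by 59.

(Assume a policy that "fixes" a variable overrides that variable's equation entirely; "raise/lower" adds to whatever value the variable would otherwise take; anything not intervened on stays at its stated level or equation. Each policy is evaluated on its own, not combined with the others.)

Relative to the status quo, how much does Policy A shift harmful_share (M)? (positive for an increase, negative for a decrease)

Baseline:
  C = 132
  T = 18
  M = 152 + 4·132 − 2·18 = 644
Policy A (T := -21):
  C = 132
  T = -21
  M = 152 + 4·132 − 2·(-21) = 722
Change in M: 722 − 644 = 78

78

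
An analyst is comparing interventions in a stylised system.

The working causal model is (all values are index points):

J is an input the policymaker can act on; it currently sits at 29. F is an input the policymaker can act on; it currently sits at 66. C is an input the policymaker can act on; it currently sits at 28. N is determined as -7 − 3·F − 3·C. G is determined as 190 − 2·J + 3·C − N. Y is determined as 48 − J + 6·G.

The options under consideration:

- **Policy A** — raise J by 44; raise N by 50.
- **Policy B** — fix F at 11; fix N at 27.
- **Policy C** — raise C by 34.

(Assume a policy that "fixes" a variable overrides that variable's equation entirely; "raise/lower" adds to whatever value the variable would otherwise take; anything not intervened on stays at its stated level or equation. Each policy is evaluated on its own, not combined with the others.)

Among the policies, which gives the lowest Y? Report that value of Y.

1153

Policy A (J + 44, N + 50):
  J = 29 + 44 = 73
  F = 66
  C = 28
  N = -7 − 3·66 − 3·28 (+50 from intervention) = -239
  G = 190 − 2·73 + 3·28 − (-239) = 367
  Y = 48 − 73 + 6·367 = 2177
Policy B (F := 11, N := 27):
  J = 29
  F = 11
  C = 28
  N = 27
  G = 190 − 2·29 + 3·28 − 27 = 189
  Y = 48 − 29 + 6·189 = 1153
Policy C (C + 34):
  J = 29
  F = 66
  C = 28 + 34 = 62
  N = -7 − 3·66 − 3·62 = -391
  G = 190 − 2·29 + 3·62 − (-391) = 709
  Y = 48 − 29 + 6·709 = 4273
Comparing — Policy A: Y=2177, Policy B: Y=1153, Policy C: Y=4273. Lowest is 1153 (Policy B).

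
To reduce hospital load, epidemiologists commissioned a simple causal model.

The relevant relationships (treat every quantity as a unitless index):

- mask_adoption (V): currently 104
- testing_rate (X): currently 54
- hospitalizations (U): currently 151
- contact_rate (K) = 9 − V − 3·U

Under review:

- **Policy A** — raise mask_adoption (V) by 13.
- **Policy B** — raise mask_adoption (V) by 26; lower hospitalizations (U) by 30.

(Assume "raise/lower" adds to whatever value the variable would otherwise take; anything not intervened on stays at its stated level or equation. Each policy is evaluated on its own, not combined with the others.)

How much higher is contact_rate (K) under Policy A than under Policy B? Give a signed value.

Policy A (V + 13):
  V = 104 + 13 = 117
  U = 151
  K = 9 − 117 − 3·151 = -561
Policy B (V + 26, U − 30):
  V = 104 + 26 = 130
  U = 151 − 30 = 121
  K = 9 − 130 − 3·121 = -484
K: -561 − (-484) = -77

-77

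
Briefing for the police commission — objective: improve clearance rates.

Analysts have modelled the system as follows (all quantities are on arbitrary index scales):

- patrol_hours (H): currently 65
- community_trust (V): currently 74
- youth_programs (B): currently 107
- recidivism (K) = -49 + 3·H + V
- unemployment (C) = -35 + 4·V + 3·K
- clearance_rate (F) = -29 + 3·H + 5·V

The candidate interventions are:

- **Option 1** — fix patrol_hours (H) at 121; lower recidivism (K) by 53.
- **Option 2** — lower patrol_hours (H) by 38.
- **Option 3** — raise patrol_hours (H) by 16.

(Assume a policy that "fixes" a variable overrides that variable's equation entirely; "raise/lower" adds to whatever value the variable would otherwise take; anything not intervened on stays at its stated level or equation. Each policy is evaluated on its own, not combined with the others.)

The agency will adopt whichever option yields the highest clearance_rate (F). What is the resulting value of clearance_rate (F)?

Option 1 (H := 121, K − 53):
  H = 121
  V = 74
  F = -29 + 3·121 + 5·74 = 704
Option 2 (H − 38):
  H = 65 − 38 = 27
  V = 74
  F = -29 + 3·27 + 5·74 = 422
Option 3 (H + 16):
  H = 65 + 16 = 81
  V = 74
  F = -29 + 3·81 + 5·74 = 584
Comparing — Option 1: F=704, Option 2: F=422, Option 3: F=584. Highest is 704 (Option 1).

704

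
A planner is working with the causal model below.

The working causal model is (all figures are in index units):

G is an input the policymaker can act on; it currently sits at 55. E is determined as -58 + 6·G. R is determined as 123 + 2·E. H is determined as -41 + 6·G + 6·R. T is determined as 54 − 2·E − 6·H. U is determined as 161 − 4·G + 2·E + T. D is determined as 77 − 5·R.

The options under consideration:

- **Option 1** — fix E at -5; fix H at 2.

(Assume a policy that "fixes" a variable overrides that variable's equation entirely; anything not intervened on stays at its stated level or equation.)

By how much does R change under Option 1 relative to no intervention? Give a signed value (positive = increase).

Baseline:
  G = 55
  E = -58 + 6·55 = 272
  R = 123 + 2·272 = 667
Option 1 (E := -5, H := 2):
  G = 55
  E = -5
  R = 123 + 2·(-5) = 113
Change in R: 113 − 667 = -554

-554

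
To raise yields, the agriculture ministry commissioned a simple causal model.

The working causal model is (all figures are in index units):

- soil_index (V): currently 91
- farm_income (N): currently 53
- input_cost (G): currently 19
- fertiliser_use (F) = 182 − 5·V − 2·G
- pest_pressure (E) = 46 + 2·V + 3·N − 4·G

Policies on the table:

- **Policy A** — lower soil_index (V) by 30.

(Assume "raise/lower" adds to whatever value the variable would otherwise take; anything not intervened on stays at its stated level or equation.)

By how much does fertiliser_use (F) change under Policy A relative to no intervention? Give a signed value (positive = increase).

150

Baseline:
  V = 91
  G = 19
  F = 182 − 5·91 − 2·19 = -311
Policy A (V − 30):
  V = 91 − 30 = 61
  G = 19
  F = 182 − 5·61 − 2·19 = -161
Change in F: -161 − (-311) = 150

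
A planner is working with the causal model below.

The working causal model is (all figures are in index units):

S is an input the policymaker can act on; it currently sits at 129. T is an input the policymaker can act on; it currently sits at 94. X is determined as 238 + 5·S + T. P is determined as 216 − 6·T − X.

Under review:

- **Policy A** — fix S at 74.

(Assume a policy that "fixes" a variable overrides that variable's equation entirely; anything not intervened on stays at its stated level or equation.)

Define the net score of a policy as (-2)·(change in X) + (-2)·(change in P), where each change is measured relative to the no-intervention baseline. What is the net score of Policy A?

Baseline:
  S = 129
  T = 94
  X = 238 + 5·129 + 94 = 977
  P = 216 − 6·94 − 977 = -1325
Policy A (S := 74):
  S = 74
  T = 94
  X = 238 + 5·74 + 94 = 702
  P = 216 − 6·94 − 702 = -1050
ΔX = 702 − 977 = -275; ΔP = -1050 − (-1325) = 275
Score = (-2)·(-275) + (-2)·275 = 0

0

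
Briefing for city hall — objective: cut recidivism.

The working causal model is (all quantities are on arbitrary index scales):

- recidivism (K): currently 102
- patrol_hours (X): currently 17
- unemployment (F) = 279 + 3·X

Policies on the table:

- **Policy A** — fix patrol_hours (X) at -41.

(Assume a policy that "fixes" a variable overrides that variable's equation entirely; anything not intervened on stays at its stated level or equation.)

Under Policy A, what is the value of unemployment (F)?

Policy A (X := -41):
  X = -41
  F = 279 + 3·(-41) = 156

156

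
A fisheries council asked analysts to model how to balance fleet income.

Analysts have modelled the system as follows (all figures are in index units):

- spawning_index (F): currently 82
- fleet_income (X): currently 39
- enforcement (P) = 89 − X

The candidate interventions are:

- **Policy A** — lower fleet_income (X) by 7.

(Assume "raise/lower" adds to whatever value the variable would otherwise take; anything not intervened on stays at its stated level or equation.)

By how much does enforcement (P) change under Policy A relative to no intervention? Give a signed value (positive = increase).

7

Baseline:
  X = 39
  P = 89 − 39 = 50
Policy A (X − 7):
  X = 39 − 7 = 32
  P = 89 − 32 = 57
Change in P: 57 − 50 = 7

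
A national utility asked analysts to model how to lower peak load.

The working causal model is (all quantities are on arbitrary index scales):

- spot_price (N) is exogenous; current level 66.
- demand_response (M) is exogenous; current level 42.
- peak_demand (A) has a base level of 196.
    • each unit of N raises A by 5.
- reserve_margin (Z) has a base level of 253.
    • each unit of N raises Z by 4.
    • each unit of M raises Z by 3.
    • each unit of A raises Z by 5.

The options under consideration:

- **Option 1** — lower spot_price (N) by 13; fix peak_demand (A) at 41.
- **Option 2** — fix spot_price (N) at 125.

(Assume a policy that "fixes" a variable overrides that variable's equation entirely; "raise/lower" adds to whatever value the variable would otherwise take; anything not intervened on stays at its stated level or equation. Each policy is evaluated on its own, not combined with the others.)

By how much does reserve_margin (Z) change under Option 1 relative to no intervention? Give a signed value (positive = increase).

-2477

Baseline:
  N = 66
  M = 42
  A = 196 + 5·66 = 526
  Z = 253 + 4·66 + 3·42 + 5·526 = 3273
Option 1 (N − 13, A := 41):
  N = 66 − 13 = 53
  M = 42
  A = 41
  Z = 253 + 4·53 + 3·42 + 5·41 = 796
Change in Z: 796 − 3273 = -2477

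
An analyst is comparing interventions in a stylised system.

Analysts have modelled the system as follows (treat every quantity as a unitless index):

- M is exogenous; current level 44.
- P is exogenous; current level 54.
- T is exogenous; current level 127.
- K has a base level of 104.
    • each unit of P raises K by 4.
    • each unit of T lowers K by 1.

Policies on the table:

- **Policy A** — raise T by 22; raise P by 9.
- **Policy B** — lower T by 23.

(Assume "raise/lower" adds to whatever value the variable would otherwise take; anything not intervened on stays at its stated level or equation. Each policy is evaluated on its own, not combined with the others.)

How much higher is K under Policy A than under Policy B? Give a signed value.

-9

Policy A (T + 22, P + 9):
  P = 54 + 9 = 63
  T = 127 + 22 = 149
  K = 104 + 4·63 − 149 = 207
Policy B (T − 23):
  P = 54
  T = 127 − 23 = 104
  K = 104 + 4·54 − 104 = 216
K: 207 − 216 = -9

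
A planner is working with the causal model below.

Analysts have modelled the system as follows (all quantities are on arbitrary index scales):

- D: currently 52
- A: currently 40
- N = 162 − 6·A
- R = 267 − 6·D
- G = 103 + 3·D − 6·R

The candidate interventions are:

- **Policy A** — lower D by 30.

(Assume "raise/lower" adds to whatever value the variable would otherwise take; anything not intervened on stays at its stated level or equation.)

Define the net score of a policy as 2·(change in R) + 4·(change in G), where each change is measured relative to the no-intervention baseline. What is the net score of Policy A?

-4320

Baseline:
  D = 52
  R = 267 − 6·52 = -45
  G = 103 + 3·52 − 6·(-45) = 529
Policy A (D − 30):
  D = 52 − 30 = 22
  R = 267 − 6·22 = 135
  G = 103 + 3·22 − 6·135 = -641
ΔR = 135 − (-45) = 180; ΔG = -641 − 529 = -1170
Score = 2·180 + 4·(-1170) = -4320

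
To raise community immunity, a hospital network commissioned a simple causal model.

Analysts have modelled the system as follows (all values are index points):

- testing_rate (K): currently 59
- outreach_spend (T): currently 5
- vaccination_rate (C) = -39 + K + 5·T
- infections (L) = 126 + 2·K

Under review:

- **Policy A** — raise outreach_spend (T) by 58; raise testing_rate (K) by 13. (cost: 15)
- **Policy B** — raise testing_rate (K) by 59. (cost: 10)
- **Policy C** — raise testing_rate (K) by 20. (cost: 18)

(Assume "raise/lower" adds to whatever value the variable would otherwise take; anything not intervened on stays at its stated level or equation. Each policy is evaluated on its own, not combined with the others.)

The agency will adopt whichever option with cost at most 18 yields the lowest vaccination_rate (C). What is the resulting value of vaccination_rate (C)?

65

Policy A (T + 58, K + 13):
  K = 59 + 13 = 72
  T = 5 + 58 = 63
  C = -39 + 72 + 5·63 = 348
Policy B (K + 59):
  K = 59 + 59 = 118
  T = 5
  C = -39 + 118 + 5·5 = 104
Policy C (K + 20):
  K = 59 + 20 = 79
  T = 5
  C = -39 + 79 + 5·5 = 65
Comparing — Policy A: C=348, Policy B: C=104, Policy C: C=65. Lowest is 65 (Policy C).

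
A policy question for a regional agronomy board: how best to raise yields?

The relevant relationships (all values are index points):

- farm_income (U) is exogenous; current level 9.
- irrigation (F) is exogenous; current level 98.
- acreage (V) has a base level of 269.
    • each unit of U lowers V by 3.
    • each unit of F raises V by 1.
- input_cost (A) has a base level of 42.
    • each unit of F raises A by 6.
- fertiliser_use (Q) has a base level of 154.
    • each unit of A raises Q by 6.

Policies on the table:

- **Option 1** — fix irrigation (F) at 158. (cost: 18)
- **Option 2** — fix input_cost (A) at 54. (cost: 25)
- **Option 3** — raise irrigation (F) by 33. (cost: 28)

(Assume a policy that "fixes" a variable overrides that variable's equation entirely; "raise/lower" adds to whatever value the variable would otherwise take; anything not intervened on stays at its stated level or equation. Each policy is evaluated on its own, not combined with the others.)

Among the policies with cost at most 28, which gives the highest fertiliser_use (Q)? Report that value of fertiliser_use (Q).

Option 1 (F := 158):
  F = 158
  A = 42 + 6·158 = 990
  Q = 154 + 6·990 = 6094
Option 2 (A := 54):
  F = 98
  A = 54
  Q = 154 + 6·54 = 478
Option 3 (F + 33):
  F = 98 + 33 = 131
  A = 42 + 6·131 = 828
  Q = 154 + 6·828 = 5122
Comparing — Option 1: Q=6094, Option 2: Q=478, Option 3: Q=5122. Highest is 6094 (Option 1).

6094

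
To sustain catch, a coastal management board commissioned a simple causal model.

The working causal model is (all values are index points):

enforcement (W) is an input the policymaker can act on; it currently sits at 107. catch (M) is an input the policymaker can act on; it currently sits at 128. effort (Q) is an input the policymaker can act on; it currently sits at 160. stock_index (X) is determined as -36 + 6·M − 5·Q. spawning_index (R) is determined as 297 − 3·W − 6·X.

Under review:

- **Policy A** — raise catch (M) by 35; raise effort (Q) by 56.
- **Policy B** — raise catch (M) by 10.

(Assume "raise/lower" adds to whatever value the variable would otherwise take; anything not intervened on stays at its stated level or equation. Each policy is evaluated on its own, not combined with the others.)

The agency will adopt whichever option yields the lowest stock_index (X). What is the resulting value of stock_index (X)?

-138

Policy A (M + 35, Q + 56):
  M = 128 + 35 = 163
  Q = 160 + 56 = 216
  X = -36 + 6·163 − 5·216 = -138
Policy B (M + 10):
  M = 128 + 10 = 138
  Q = 160
  X = -36 + 6·138 − 5·160 = -8
Comparing — Policy A: X=-138, Policy B: X=-8. Lowest is -138 (Policy A).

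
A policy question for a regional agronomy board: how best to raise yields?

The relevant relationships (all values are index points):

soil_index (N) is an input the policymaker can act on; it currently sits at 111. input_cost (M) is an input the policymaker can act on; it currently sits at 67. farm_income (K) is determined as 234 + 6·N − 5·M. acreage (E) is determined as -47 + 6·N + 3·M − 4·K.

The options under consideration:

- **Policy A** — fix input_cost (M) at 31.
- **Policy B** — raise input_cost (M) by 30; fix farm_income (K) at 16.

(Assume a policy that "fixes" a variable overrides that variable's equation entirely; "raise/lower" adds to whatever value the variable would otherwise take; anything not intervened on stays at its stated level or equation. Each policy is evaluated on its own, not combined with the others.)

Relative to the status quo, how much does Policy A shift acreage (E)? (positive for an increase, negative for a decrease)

Baseline:
  N = 111
  M = 67
  K = 234 + 6·111 − 5·67 = 565
  E = -47 + 6·111 + 3·67 − 4·565 = -1440
Policy A (M := 31):
  N = 111
  M = 31
  K = 234 + 6·111 − 5·31 = 745
  E = -47 + 6·111 + 3·31 − 4·745 = -2268
Change in E: -2268 − (-1440) = -828

-828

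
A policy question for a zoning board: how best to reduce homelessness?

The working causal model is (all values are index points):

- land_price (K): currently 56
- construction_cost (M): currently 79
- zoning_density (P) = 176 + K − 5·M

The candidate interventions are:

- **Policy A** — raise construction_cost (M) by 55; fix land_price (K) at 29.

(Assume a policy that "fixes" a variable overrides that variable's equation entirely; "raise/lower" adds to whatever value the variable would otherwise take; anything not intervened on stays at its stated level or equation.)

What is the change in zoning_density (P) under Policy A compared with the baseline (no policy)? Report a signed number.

-302

Baseline:
  K = 56
  M = 79
  P = 176 + 56 − 5·79 = -163
Policy A (M + 55, K := 29):
  K = 29
  M = 79 + 55 = 134
  P = 176 + 29 − 5·134 = -465
Change in P: -465 − (-163) = -302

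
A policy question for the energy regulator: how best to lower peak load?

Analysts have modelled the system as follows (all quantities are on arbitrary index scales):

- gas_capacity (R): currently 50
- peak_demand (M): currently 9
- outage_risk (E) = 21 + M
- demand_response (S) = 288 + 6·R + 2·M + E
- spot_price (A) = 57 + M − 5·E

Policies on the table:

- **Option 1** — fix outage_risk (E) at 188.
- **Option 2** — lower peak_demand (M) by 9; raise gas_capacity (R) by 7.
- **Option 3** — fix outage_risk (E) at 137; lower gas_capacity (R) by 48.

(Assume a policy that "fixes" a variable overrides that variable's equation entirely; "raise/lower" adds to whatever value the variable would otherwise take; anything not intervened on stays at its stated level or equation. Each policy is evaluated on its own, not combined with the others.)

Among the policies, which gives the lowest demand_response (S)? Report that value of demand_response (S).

Option 1 (E := 188):
  R = 50
  M = 9
  E = 188
  S = 288 + 6·50 + 2·9 + 188 = 794
Option 2 (M − 9, R + 7):
  R = 50 + 7 = 57
  M = 9 − 9 = 0
  E = 21 + 0 = 21
  S = 288 + 6·57 + 2·0 + 21 = 651
Option 3 (E := 137, R − 48):
  R = 50 − 48 = 2
  M = 9
  E = 137
  S = 288 + 6·2 + 2·9 + 137 = 455
Comparing — Option 1: S=794, Option 2: S=651, Option 3: S=455. Lowest is 455 (Option 3).

455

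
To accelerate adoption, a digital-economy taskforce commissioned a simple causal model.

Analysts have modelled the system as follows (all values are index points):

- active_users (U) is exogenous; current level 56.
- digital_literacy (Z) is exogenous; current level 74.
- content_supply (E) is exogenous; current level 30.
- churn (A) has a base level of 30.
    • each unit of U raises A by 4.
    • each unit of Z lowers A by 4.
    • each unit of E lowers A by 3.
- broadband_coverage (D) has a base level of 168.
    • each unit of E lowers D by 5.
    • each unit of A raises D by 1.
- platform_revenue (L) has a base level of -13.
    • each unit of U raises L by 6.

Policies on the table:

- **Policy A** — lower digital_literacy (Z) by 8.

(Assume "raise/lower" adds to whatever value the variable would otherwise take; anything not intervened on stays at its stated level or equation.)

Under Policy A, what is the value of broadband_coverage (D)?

-82

Policy A (Z − 8):
  U = 56
  Z = 74 − 8 = 66
  E = 30
  A = 30 + 4·56 − 4·66 − 3·30 = -100
  D = 168 − 5·30 + (-100) = -82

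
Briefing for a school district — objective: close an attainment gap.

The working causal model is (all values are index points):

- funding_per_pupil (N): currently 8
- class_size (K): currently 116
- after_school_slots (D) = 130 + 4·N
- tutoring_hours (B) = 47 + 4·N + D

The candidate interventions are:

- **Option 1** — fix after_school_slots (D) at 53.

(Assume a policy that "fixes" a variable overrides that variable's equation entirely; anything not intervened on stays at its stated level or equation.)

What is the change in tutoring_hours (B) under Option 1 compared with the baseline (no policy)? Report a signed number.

Baseline:
  N = 8
  D = 130 + 4·8 = 162
  B = 47 + 4·8 + 162 = 241
Option 1 (D := 53):
  N = 8
  D = 53
  B = 47 + 4·8 + 53 = 132
Change in B: 132 − 241 = -109

-109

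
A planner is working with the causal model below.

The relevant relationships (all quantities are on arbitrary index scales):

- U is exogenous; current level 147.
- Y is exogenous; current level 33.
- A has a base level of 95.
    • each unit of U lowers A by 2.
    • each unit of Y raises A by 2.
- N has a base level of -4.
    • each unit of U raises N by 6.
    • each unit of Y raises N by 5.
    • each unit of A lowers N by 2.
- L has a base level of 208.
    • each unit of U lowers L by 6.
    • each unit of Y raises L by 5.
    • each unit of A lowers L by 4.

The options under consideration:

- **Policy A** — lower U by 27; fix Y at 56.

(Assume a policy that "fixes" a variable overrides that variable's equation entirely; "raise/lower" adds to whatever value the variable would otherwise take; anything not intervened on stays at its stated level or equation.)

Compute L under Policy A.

Policy A (U − 27, Y := 56):
  U = 147 − 27 = 120
  Y = 56
  A = 95 − 2·120 + 2·56 = -33
  L = 208 − 6·120 + 5·56 − 4·(-33) = -100

-100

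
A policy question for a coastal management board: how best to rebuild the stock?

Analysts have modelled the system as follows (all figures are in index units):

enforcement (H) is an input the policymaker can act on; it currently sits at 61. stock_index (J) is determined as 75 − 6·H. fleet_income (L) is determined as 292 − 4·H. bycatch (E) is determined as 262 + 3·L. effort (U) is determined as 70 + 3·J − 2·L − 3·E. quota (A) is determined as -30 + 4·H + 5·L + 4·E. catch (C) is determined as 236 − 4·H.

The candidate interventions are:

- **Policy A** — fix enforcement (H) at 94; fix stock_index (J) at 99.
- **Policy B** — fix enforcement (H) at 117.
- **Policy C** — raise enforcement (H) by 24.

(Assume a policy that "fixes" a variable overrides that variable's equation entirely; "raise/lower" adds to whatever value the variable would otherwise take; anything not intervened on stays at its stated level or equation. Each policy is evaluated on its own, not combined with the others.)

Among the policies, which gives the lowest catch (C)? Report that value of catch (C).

-232

Policy A (H := 94, J := 99):
  H = 94
  C = 236 − 4·94 = -140
Policy B (H := 117):
  H = 117
  C = 236 − 4·117 = -232
Policy C (H + 24):
  H = 61 + 24 = 85
  C = 236 − 4·85 = -104
Comparing — Policy A: C=-140, Policy B: C=-232, Policy C: C=-104. Lowest is -232 (Policy B).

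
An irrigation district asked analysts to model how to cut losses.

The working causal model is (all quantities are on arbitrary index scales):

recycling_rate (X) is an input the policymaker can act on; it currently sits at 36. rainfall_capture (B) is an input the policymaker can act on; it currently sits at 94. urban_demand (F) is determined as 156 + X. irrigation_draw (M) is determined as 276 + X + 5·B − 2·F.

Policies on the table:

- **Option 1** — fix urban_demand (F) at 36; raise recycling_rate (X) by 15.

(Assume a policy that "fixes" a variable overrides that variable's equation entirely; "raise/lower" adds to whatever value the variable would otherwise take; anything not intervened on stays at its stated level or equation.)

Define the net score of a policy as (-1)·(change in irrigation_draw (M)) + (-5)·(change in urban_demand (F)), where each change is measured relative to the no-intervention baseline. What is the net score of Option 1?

453

Baseline:
  X = 36
  B = 94
  F = 156 + 36 = 192
  M = 276 + 36 + 5·94 − 2·192 = 398
Option 1 (F := 36, X + 15):
  X = 36 + 15 = 51
  B = 94
  F = 36
  M = 276 + 51 + 5·94 − 2·36 = 725
ΔM = 725 − 398 = 327; ΔF = 36 − 192 = -156
Score = (-1)·327 + (-5)·(-156) = 453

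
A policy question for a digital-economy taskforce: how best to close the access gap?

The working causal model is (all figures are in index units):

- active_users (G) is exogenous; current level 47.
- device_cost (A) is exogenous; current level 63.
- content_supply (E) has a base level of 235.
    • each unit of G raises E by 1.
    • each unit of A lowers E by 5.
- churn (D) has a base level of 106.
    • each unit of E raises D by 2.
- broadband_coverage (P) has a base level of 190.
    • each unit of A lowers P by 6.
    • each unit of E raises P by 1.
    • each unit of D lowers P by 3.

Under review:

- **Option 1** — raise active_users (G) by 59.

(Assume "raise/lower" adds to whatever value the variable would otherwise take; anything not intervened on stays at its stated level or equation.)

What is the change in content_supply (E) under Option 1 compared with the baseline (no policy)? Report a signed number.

Baseline:
  G = 47
  A = 63
  E = 235 + 47 − 5·63 = -33
Option 1 (G + 59):
  G = 47 + 59 = 106
  A = 63
  E = 235 + 106 − 5·63 = 26
Change in E: 26 − (-33) = 59

59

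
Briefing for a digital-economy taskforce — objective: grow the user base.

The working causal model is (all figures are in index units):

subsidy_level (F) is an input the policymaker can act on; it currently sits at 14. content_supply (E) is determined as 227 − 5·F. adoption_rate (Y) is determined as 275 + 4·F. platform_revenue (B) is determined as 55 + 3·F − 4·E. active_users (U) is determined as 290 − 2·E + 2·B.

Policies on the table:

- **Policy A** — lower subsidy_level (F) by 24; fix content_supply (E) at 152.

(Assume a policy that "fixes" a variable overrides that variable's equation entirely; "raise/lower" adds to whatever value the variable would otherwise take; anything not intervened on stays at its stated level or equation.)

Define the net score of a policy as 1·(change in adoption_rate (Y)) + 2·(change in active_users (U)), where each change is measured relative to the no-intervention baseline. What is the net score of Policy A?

Baseline:
  F = 14
  E = 227 − 5·14 = 157
  Y = 275 + 4·14 = 331
  B = 55 + 3·14 − 4·157 = -531
  U = 290 − 2·157 + 2·(-531) = -1086
Policy A (F − 24, E := 152):
  F = 14 − 24 = -10
  E = 152
  Y = 275 + 4·(-10) = 235
  B = 55 + 3·(-10) − 4·152 = -583
  U = 290 − 2·152 + 2·(-583) = -1180
ΔY = 235 − 331 = -96; ΔU = -1180 − (-1086) = -94
Score = 1·(-96) + 2·(-94) = -284

-284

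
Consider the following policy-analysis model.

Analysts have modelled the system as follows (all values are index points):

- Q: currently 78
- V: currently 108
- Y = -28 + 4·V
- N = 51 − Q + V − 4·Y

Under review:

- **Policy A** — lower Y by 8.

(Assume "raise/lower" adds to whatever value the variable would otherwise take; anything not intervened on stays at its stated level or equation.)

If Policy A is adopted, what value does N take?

Policy A (Y − 8):
  Q = 78
  V = 108
  Y = -28 + 4·108 (−8 from intervention) = 396
  N = 51 − 78 + 108 − 4·396 = -1503

-1503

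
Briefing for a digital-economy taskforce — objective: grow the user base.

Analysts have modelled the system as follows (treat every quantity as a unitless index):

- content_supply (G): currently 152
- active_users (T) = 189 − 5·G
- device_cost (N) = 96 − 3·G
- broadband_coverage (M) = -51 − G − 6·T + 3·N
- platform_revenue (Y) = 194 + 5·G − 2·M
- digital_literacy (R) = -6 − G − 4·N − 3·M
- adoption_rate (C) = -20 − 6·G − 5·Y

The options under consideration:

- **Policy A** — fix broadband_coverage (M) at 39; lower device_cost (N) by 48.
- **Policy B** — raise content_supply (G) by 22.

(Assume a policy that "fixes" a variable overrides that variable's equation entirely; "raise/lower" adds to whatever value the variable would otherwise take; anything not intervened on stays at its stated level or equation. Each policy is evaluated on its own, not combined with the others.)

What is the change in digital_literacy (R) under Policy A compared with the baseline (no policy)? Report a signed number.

Baseline:
  G = 152
  T = 189 − 5·152 = -571
  N = 96 − 3·152 = -360
  M = -51 − 152 − 6·(-571) + 3·(-360) = 2143
  R = -6 − 152 − 4·(-360) − 3·2143 = -5147
Policy A (M := 39, N − 48):
  G = 152
  T = 189 − 5·152 = -571
  N = 96 − 3·152 (−48 from intervention) = -408
  M = 39
  R = -6 − 152 − 4·(-408) − 3·39 = 1357
Change in R: 1357 − (-5147) = 6504

6504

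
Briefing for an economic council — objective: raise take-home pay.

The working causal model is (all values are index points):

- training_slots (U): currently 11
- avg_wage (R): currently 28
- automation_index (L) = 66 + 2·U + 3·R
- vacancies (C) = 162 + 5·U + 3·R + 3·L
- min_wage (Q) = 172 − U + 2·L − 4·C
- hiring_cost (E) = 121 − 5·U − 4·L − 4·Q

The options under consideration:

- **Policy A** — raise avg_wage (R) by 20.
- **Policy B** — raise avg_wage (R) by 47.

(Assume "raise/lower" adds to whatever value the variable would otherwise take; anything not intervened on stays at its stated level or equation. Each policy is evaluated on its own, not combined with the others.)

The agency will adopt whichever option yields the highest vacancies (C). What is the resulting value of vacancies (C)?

1381

Policy A (R + 20):
  U = 11
  R = 28 + 20 = 48
  L = 66 + 2·11 + 3·48 = 232
  C = 162 + 5·11 + 3·48 + 3·232 = 1057
Policy B (R + 47):
  U = 11
  R = 28 + 47 = 75
  L = 66 + 2·11 + 3·75 = 313
  C = 162 + 5·11 + 3·75 + 3·313 = 1381
Comparing — Policy A: C=1057, Policy B: C=1381. Highest is 1381 (Policy B).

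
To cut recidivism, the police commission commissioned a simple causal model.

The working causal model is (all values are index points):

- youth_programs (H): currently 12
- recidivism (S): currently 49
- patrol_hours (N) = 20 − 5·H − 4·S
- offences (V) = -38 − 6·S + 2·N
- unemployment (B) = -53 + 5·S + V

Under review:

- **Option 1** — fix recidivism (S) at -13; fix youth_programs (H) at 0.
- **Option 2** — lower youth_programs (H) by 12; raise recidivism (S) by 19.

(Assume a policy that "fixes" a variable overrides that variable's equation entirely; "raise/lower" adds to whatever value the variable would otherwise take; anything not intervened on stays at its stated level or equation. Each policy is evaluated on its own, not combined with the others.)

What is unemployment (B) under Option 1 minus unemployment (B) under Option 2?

729

Option 1 (S := -13, H := 0):
  H = 0
  S = -13
  N = 20 − 5·0 − 4·(-13) = 72
  V = -38 − 6·(-13) + 2·72 = 184
  B = -53 + 5·(-13) + 184 = 66
Option 2 (H − 12, S + 19):
  H = 12 − 12 = 0
  S = 49 + 19 = 68
  N = 20 − 5·0 − 4·68 = -252
  V = -38 − 6·68 + 2·(-252) = -950
  B = -53 + 5·68 + (-950) = -663
B: 66 − (-663) = 729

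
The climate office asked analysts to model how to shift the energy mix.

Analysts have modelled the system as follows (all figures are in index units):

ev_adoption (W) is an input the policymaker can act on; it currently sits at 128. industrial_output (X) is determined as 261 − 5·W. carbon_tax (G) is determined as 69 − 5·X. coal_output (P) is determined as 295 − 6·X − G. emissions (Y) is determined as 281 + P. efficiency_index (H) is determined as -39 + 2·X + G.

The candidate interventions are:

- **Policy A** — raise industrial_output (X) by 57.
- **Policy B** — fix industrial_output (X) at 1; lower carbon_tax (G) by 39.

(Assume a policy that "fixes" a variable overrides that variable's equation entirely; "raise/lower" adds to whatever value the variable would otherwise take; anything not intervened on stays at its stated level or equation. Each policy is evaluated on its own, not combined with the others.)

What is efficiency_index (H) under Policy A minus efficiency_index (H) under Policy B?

Policy A (X + 57):
  W = 128
  X = 261 − 5·128 (+57 from intervention) = -322
  G = 69 − 5·(-322) = 1679
  H = -39 + 2·(-322) + 1679 = 996
Policy B (X := 1, G − 39):
  W = 128
  X = 1
  G = 69 − 5·1 (−39 from intervention) = 25
  H = -39 + 2·1 + 25 = -12
H: 996 − (-12) = 1008

1008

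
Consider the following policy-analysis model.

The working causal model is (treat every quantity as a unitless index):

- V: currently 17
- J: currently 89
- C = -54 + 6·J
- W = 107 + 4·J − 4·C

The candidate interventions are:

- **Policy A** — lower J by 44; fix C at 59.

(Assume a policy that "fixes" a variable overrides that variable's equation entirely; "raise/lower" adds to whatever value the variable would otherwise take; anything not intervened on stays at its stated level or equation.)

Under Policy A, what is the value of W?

Policy A (J − 44, C := 59):
  J = 89 − 44 = 45
  C = 59
  W = 107 + 4·45 − 4·59 = 51

51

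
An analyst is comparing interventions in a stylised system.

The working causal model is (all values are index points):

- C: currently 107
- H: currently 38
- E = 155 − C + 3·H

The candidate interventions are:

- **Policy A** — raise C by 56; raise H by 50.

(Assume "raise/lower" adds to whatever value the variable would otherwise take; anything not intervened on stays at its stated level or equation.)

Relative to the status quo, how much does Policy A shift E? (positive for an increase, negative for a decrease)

Baseline:
  C = 107
  H = 38
  E = 155 − 107 + 3·38 = 162
Policy A (C + 56, H + 50):
  C = 107 + 56 = 163
  H = 38 + 50 = 88
  E = 155 − 163 + 3·88 = 256
Change in E: 256 − 162 = 94

94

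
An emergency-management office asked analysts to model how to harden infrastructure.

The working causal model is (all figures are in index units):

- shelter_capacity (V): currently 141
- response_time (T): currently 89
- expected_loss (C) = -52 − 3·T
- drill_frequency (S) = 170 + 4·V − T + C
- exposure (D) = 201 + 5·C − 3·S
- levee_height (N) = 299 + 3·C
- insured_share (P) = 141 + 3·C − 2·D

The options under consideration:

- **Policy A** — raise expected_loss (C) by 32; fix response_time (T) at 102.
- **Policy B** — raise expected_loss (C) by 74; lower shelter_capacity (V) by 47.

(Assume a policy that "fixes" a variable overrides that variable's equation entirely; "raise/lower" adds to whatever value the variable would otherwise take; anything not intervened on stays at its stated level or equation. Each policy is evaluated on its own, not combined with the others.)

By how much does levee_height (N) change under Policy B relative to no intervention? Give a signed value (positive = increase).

222

Baseline:
  T = 89
  C = -52 − 3·89 = -319
  N = 299 + 3·(-319) = -658
Policy B (C + 74, V − 47):
  T = 89
  C = -52 − 3·89 (+74 from intervention) = -245
  N = 299 + 3·(-245) = -436
Change in N: -436 − (-658) = 222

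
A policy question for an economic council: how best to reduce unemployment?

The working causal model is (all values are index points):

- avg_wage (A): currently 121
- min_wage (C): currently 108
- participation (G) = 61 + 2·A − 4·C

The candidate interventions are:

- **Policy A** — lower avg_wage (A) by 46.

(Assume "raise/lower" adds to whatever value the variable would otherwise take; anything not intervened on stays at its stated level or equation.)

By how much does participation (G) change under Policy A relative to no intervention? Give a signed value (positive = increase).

Baseline:
  A = 121
  C = 108
  G = 61 + 2·121 − 4·108 = -129
Policy A (A − 46):
  A = 121 − 46 = 75
  C = 108
  G = 61 + 2·75 − 4·108 = -221
Change in G: -221 − (-129) = -92

-92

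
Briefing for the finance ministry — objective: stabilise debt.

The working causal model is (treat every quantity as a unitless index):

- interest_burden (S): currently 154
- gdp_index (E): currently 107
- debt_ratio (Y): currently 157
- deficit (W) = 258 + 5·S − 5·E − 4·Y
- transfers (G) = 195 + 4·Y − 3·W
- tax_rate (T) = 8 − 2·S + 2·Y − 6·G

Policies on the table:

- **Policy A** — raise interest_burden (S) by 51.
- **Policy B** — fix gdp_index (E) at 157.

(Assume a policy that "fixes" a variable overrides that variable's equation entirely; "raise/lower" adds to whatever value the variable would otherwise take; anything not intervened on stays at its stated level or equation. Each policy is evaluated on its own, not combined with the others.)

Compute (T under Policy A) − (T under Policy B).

8988

Policy A (S + 51):
  S = 154 + 51 = 205
  E = 107
  Y = 157
  W = 258 + 5·205 − 5·107 − 4·157 = 120
  G = 195 + 4·157 − 3·120 = 463
  T = 8 − 2·205 + 2·157 − 6·463 = -2866
Policy B (E := 157):
  S = 154
  E = 157
  Y = 157
  W = 258 + 5·154 − 5·157 − 4·157 = -385
  G = 195 + 4·157 − 3·(-385) = 1978
  T = 8 − 2·154 + 2·157 − 6·1978 = -11854
T: -2866 − (-11854) = 8988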